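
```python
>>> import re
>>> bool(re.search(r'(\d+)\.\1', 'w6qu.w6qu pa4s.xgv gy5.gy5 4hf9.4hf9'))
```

False

The backreference `\1` re-matches whatever the first group consumed, character for character.
Here the pattern never matches, so the call returns None, and `bool(None)` is False.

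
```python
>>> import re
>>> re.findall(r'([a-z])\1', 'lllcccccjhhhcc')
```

A backreference is literal: `\1` must see the identical characters the first group matched.
Matches: at [0:2] match 'll', group 1 = 'l'; at [3:5] match 'cc', group 1 = 'c'; at [5:7] match 'cc', group 1 = 'c'; at [9:11] match 'hh', group 1 = 'h'; at [12:14] match 'cc', group 1 = 'c'.
Because there's exactly one group, `findall` drops the full match and keeps group 1 from each hit.

['l', 'c', 'c', 'h', 'c']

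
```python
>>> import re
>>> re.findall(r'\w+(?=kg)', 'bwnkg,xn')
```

The lookaround is zero-width — it requires the adjacent text to match without consuming it, so the asserted text isn't part of the match.
Scanning left to right: at [0:3] → 'bwn'.
Since nothing is captured, `findall` lists the 1 matched substring directly.

['bwn']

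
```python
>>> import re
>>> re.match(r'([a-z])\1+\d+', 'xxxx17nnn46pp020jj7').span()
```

`match` is anchored at position 0; if the pattern doesn't fit there, it returns None.
The match spans [0:6] → 'xxxx17'.

(0, 6)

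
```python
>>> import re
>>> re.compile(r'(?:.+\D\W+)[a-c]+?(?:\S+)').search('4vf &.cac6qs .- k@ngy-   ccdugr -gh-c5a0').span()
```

(0, 40)

The pattern matches one or more of any character, then a non-digit, then one or more of a non-word character (non-capturing group); then one or more of a character in [a-c] (lazy); then one or more of a non-whitespace character (non-capturing group).
The match spans [0:40] → '4vf &.cac6qs .- k@ngy-   ccdugr -gh-c5a0'.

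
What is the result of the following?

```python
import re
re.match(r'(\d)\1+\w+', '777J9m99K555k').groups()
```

('7',)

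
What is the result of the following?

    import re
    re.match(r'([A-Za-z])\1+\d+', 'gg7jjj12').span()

`\1` is not a pattern — it's the concrete string captured by group 1, re-applied verbatim.
With `match`, the pattern is implicitly anchored at the beginning.
The match spans [0:3] → 'gg7'.
Captured: group 1 = 'g'.

(0, 3)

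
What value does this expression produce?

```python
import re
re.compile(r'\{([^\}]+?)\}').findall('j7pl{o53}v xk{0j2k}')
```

['o53', '0j2k']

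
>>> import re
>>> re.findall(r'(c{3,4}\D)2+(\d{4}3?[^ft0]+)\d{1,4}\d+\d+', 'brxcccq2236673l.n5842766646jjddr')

The pattern matches 3 to 4 of the literal 'c', then a non-digit (captured); then one or more of a literal '2'; then exactly 4 of a digit, then optionally the literal '3', then one or more of any character except [ft0] (captured); then 1 to 4 of a digit, then one or more of a digit, then one or more of a digit.
Walking the string: at [3:27] match 'cccq2236673l.n5842766646', groups = ('cccq', '36673l.n5842766').
`findall` packs the 2 group values into a tuple for every match.

[('cccq', '36673l.n5842766')]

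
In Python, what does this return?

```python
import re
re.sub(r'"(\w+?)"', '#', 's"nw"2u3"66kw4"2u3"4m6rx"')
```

Matches: at [1:5] → '"nw"'; at [8:15] → '"66kw4"'; at [18:25] → '"4m6rx"'.
Every occurrence is swapped for '#'.

's#2u3#2u3#'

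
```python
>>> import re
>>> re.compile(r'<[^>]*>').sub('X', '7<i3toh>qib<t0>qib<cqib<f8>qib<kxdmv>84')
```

`sub` substitutes 'X' at each match site.

'7XqibXqibXqibX84'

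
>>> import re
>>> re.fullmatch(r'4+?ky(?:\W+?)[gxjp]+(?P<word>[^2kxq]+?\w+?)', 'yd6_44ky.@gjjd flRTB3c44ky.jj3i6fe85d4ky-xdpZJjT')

None

The pattern matches one or more of a literal '4' (lazy), then the literal 'ky'; then one or more of a non-word character (lazy) (non-capturing group); then one or more of one of [gxjp]; then one or more of any character except [2kxq] (lazy), then one or more of a word character (lazy) (captured as 'word').
`re.fullmatch` is like wrapping the pattern in `^…$` (in single-line mode).
Here the pattern can't cover the whole string, so the call returns None.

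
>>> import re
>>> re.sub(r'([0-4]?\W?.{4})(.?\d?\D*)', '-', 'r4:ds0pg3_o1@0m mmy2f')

'--2f'

Each match is replaced by '-'.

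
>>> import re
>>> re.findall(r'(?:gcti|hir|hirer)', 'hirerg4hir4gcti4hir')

Alternation isn't longest-match — the leftmost alternative that fits at this position is chosen.
With no groups in the pattern, `findall` gives back each whole match — 4 here.

['hir', 'hir', 'gcti', 'hir']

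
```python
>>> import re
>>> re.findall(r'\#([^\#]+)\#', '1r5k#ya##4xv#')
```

Walking the string: at [4:8] match '#ya#', group 1 = 'ya'; at [8:13] match '#4xv#', group 1 = '4xv'.
With a single group, `findall` returns only what that group captured — 2 items.

['ya', '4xv']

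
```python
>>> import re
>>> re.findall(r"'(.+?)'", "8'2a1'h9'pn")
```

`findall` collects group 1 from the one match (1 total).

['2a1']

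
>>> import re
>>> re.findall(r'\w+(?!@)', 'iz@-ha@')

The negative lookahead/lookbehind blocks any match where the forbidden context is present.
Walking the string: at [0:1] → 'i'; at [4:5] → 'h'.
Since nothing is captured, `findall` lists the 2 matched substrings directly.

['i', 'h']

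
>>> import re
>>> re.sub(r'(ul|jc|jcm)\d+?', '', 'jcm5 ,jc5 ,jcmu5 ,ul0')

' , ,jcmu5 ,'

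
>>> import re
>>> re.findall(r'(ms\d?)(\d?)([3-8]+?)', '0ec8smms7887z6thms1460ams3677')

[('ms7', '8', '8'), ('ms1', '4', '6'), ('ms3', '6', '7')]

This matches the literal 'ms', then optionally a digit (captured); then optionally a digit (captured); then one or more of a character in [3-8] (lazy) (captured).
A non-greedy quantifier consumes as few characters as it can — just enough that the remainder of the pattern still matches from where it stops; whatever follows it matches normally.
Matches: at [6:11] match 'ms788', groups = ('ms7', '8', '8'); at [16:21] match 'ms146', groups = ('ms1', '4', '6'); at [23:28] match 'ms367', groups = ('ms3', '6', '7').
`findall` packs the 3 group values into a tuple for every match.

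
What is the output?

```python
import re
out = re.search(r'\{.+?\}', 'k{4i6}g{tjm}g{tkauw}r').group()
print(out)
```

{4i6}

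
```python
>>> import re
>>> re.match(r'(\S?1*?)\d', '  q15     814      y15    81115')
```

Pattern: optionally a non-whitespace character, then zero or more of the literal '1' (lazy) (captured); then a digit.
`re.match` won't scan ahead — the pattern has to work from the very first character.
Here position 0 doesn't satisfy it, so the call returns None.

None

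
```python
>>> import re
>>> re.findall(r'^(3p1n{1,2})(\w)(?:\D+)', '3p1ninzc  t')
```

[('3p1n', 'i')]

This matches anchored at the start of the string; then the literal '3p1', then 1 to 2 of a literal 'n' (captured); then a word character (captured); then one or more of a non-digit (non-capturing group).
Scanning left to right: at [0:11] match '3p1ninzc  t', groups = ('3p1n', 'i').
`findall` packs the 2 group values into a tuple for every match.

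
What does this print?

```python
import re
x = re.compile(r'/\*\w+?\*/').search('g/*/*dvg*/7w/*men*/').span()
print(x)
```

`re.search` tries every starting position until one works.
The match spans [3:10] → '/*dvg*/'.

(3, 10)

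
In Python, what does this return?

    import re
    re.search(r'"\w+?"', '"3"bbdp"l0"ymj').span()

The match spans [0:3] → '"3"'.

(0, 3)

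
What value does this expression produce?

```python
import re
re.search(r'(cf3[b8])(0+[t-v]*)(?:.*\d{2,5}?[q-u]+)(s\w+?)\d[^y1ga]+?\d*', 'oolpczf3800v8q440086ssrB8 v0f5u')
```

None

Pattern: the literal 'cf3', then one of [b8] (captured); then one or more of the literal '0', then zero or more of a character in [t-v] (captured); then zero or more of any character, then 2 to 5 of a digit (lazy), then one or more of a character in [q-u] (non-capturing group); then a literal 's', then one or more of a word character (lazy) (captured); then a digit, then one or more of any character except [y1ga] (lazy), then zero or more of a digit.
`search` walks the string left to right and returns the first match it finds.
Here no position works, so the call returns None.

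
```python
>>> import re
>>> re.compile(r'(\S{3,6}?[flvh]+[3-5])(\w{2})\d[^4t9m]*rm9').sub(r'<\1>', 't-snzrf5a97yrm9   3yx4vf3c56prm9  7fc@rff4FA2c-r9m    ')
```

'<t-snzrf5>   <3yx4vf3>  7fc@rff4FA2c-r9m    '

`\1` in the replacement pulls in group 1's text for each match.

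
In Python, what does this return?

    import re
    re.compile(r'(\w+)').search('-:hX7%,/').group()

'hX7'

This matches one or more of a word character (captured).
`search` walks the string left to right and returns the first match it finds.
The match spans [2:5] → 'hX7'.
Captured: group 1 = 'hX7'.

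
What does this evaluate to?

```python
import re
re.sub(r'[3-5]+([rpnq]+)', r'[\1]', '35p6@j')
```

'[p]6@j'

Pattern: one or more of a character in [3-5]; then one or more of one of [rpnq] (captured).
Matches: at [0:3] → '35p'.
The replacement refers to a captured group, so each match is rewritten using its own captured text.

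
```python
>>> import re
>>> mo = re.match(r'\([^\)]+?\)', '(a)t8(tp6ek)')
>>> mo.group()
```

'(a)'

`re.match` only tries the pattern at the start of the string.
The match spans [0:3] → '(a)'.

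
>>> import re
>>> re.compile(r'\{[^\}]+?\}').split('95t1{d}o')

Splitting on the pattern gives 2 pieces.

['95t1', 'o']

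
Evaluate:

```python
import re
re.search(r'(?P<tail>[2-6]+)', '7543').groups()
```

('543',)

The pattern matches one or more of a character in [2-6] (captured as 'tail').
`re.search` scans for the first position where the pattern succeeds.
The match spans [1:4] → '543'.
Captured: group 1 = '543'.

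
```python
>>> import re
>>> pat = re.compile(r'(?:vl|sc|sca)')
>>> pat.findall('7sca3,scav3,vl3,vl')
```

The regex engine tests alternatives in the order written; an earlier branch that matches wins even if a later one would match more.
Scanning left to right: at [1:3] → 'sc'; at [6:8] → 'sc'; at [12:14] → 'vl'; at [16:18] → 'vl'.
Since nothing is captured, `findall` lists the 4 matched substrings directly.

['sc', 'sc', 'vl', 'vl']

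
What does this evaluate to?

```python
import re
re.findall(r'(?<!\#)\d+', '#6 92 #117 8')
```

Because the assertion is negative and zero-width, positions next to the forbidden text are skipped.
Since nothing is captured, `findall` lists the 3 matched substrings directly.

['92', '17', '8']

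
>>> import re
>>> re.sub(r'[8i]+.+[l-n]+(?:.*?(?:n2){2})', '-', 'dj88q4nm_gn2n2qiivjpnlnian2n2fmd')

The pattern matches one or more of one of [8i]; then one or more of any character, then one or more of a character in [l-n]; then zero or more of any character (lazy), then the literal 'n2' repeated 2 times (non-capturing group).
Each match is replaced by '-'.

'dj-fmd'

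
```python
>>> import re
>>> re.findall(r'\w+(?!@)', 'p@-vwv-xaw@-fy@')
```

['vwv', 'xa', 'f']

The negative lookaround is zero-width — it rules out positions where the adjacent text would match, without consuming anything.
Walking the string: at [3:6] → 'vwv'; at [7:9] → 'xa'; at [12:13] → 'f'.
`findall` yields the raw match text (3 of them) because the pattern has no groups.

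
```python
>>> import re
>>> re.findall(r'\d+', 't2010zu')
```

['2010']

This matches one or more of a digit.
Matches: at [1:5] → '2010'.
`findall` yields the raw match text (1 of them) because the pattern has no groups.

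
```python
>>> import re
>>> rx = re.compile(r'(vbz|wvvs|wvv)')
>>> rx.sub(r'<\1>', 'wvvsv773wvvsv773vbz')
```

'<wvvs>v773<wvvs>v773<vbz>'

`|` is ordered: at each position the engine commits to the first alternative that works.
The replacement refers to a captured group, so each match is rewritten using its own captured text.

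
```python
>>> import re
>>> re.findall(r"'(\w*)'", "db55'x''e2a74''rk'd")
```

With a single group, `findall` returns only what that group captured — 3 items.

['x', 'e2a74', 'rk']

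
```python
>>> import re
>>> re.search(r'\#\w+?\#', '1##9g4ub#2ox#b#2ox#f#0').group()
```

'#9g4ub#'

`re.search` tries every starting position until one works.
The match spans [2:9] → '#9g4ub#'.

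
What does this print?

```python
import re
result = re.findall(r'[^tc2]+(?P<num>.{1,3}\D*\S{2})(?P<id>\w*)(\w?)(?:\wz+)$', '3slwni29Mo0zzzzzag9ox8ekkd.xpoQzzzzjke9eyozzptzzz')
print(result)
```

This matches one or more of any character except [tc2]; then 1 to 3 of any character, then zero or more of a non-digit, then exactly 2 of a non-whitespace character (captured as 'num'); then zero or more of a word character (captured as 'id'); then optionally a word character (captured); then a word character, then one or more of the literal 'z' (non-capturing group); then anchored at the end.
With 3 capturing groups, `findall` returns a 3-tuple per match.

[('ptz', '', '')]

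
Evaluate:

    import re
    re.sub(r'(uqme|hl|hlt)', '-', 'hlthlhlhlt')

Alternation tries branches left to right and keeps the first one that lets the overall match succeed at that position.
Matches: at [0:2] → 'hl'; at [3:5] → 'hl'; at [5:7] → 'hl'; at [7:9] → 'hl'.
`sub` substitutes '-' at each match site.

'-t---t'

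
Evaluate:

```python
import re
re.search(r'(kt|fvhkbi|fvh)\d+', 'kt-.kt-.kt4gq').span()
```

(8, 11)

`re.search` scans for the first position where the pattern succeeds.
The match spans [8:11] → 'kt4'.
Captured: group 1 = 'kt'.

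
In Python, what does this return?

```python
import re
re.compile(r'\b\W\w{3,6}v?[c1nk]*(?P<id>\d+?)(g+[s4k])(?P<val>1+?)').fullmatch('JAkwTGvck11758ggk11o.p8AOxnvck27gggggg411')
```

None

The pattern matches a word boundary (`\b`, zero-width); then a non-word character; then 3 to 6 of a word character, then optionally the literal 'v', then zero or more of one of [c1nk]; then one or more of a digit (lazy) (captured as 'id'); then one or more of the literal 'g', then one of [s4k] (captured); then one or more of a literal '1' (lazy) (captured as 'val').
`fullmatch` succeeds only if the pattern covers the string from start to end.
Here there's no way to consume every character, so the call returns None.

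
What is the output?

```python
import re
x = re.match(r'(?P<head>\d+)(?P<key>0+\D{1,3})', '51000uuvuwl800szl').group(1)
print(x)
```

The match spans [0:8] → '51000uuv'.
Captured: group 1 = '5100', group 2 = '0uuv'.

5100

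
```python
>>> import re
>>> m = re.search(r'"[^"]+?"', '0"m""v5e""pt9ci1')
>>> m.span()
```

(1, 4)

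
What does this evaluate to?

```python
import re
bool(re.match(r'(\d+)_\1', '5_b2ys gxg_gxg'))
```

A backreference is literal: `\1` must see the identical characters the first group matched.
With `match`, the pattern is implicitly anchored at the beginning.
Here the pattern fails at index 0, so the call returns None, and `bool(None)` is False.

False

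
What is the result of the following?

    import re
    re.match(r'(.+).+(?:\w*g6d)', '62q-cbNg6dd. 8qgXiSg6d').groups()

The match spans [0:22] → '62q-cbNg6dd. 8qgXiSg6d'.
Captured: group 1 = '62q-cbNg6dd. 8qgXi'.

('62q-cbNg6dd. 8qgXi',)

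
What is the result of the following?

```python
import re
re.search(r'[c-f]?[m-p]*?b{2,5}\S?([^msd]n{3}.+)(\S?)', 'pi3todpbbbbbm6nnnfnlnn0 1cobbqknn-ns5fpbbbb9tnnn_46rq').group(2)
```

''

The match spans [5:53] → 'dpbbbbbm6nnnfnlnn0 1cobbqknn-ns5fpbbbb9tnnn_46rq'.
Captured: group 1 = '6nnnfnlnn0 1cobbqknn-ns5fpbbbb9tnnn_46rq', group 2 = ''.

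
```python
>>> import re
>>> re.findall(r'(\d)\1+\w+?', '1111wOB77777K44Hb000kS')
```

['1', '7', '4', '0']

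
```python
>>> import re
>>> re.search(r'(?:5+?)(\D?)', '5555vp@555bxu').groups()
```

Pattern: one or more of a literal '5' (lazy) (non-capturing group); then optionally a non-digit (captured).
The `?` after the quantifier makes it lazy — it takes as little as possible before letting the rest of the pattern try.
`search` walks the string left to right and returns the first match it finds.
The match spans [0:1] → '5'.
Captured: group 1 = ''.

('',)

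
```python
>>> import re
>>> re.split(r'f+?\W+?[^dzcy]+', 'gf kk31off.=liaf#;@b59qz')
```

Pattern: one or more of a literal 'f' (lazy), then one or more of a non-word character (lazy); then one or more of any character except [dzcy].
Matches to split on: at [1:23] → 'f kk31off.=liaf#;@b59q'.
`split` removes every match and returns the 2 fragments in between.

['g', 'z']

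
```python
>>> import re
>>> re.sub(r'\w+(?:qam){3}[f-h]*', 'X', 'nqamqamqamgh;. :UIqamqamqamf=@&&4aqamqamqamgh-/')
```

'X;. :X=@&&X-/'

The pattern matches one or more of a word character, then the literal 'qam' repeated 3 times; then zero or more of a character in [f-h].
Each match is replaced by 'X'.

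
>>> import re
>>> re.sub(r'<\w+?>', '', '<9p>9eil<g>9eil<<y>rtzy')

Every occurrence is swapped for ''.

'9eil9eil<rtzy'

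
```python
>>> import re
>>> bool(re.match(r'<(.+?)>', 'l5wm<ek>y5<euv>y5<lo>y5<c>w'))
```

False

`re.match` only tries the pattern at the start of the string.
Here the string doesn't start with a match, so the call returns None, and `bool(None)` is False.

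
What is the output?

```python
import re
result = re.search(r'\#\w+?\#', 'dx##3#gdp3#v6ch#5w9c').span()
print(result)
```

The match spans [3:6] → '#3#'.

(3, 6)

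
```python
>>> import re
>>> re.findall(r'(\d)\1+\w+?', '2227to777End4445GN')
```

['2', '7', '4']

`\1` has to match the exact text group 1 already captured.
With a single group, `findall` returns only what that group captured — 3 items.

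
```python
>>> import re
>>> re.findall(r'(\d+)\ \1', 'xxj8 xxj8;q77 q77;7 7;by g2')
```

['7']

`\1` has to match the exact text group 1 already captured.
Walking the string: at [18:21] match '7 7', group 1 = '7'.
With a single group, `findall` returns only what that group captured — 1 item.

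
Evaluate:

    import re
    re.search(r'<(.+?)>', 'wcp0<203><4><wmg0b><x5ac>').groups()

('203',)

The match spans [4:9] → '<203>'.
Captured: group 1 = '203'.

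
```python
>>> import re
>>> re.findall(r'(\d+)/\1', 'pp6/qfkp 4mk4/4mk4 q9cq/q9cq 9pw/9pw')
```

A backreference is literal: `\1` must see the identical characters the first group matched.
Scanning left to right: at [12:15] match '4/4', group 1 = '4'.
One capturing group, so `findall` returns just the captured substring from the one match — 1 in all.

['4']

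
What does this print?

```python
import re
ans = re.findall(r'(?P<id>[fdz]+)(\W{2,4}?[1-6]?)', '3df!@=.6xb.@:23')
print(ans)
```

[('df', '!@')]

The pattern matches one or more of one of [fdz] (captured as 'id'); then 2 to 4 of a non-word character (lazy), then optionally a character in [1-6] (captured).
Because the quantifier is non-greedy, it stops expanding at the earliest point where the rest of the pattern can succeed.
Walking the string: at [1:5] match 'df!@', groups = ('df', '!@').
2 groups means the one result is a tuple of 2 captured strings — 1 here.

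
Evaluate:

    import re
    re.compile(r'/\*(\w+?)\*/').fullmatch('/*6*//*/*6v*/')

`re.fullmatch` is like wrapping the pattern in `^…$` (in single-line mode).
Here there's no way to consume every character, so the call returns None.

None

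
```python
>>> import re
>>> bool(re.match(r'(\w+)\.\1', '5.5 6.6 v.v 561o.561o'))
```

`match` is anchored at position 0; if the pattern doesn't fit there, it returns None.
The match spans [0:3] → '5.5'.

True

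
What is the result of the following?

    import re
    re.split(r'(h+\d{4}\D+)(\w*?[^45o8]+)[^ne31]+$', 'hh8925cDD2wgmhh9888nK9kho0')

['', 'hh8925cDD', '2wgmhh9888nK9kh', '']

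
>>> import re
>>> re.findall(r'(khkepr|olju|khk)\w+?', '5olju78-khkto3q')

['olju', 'khk']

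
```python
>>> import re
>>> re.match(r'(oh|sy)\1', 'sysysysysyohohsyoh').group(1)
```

'sy'

The match spans [0:4] → 'sysy'.
Captured: group 1 = 'sy'.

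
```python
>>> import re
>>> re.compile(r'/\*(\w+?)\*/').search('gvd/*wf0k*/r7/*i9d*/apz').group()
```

The match spans [3:11] → '/*wf0k*/'.

'/*wf0k*/'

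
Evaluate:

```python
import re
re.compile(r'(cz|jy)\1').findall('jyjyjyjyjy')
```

After group 1 captures some text, `\1` only succeeds where that same text appears again.
`findall` collects group 1 from each match (2 total).

['jy', 'jy']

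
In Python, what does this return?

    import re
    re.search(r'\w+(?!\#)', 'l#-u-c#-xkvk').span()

The negative lookahead/lookbehind blocks any match where the forbidden context is present.
`re.search` scans for the first position where the pattern succeeds.
The match spans [3:4] → 'u'.

(3, 4)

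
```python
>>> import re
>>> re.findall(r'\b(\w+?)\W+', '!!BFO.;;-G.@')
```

['BFO', 'G']

This matches a word boundary (`\b`, zero-width); then one or more of a word character (lazy) (captured); then one or more of a non-word character.
Scanning left to right: at [2:9] match 'BFO.;;-', group 1 = 'BFO'; at [9:12] match 'G.@', group 1 = 'G'.
Because there's exactly one group, `findall` drops the full match and keeps group 1 from each hit.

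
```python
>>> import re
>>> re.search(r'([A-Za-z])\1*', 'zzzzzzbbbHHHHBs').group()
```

'zzzzzz'

`\1` is not a pattern — it's the concrete string captured by group 1, re-applied verbatim.
Unlike `match`, `search` isn't anchored — it looks for the pattern anywhere in the string.
The match spans [0:6] → 'zzzzzz'.
Captured: group 1 = 'z'.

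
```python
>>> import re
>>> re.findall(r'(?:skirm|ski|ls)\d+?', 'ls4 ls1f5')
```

No capturing groups, so `findall` returns the 2 full match strings.

['ls4', 'ls1']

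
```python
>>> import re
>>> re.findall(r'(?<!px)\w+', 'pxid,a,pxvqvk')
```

A negative assertion filters positions out without eating any characters.
Scanning left to right: at [0:4] → 'pxid'; at [5:6] → 'a'; at [7:13] → 'pxvqvk'.
No capturing groups, so `findall` returns the 3 full match strings.

['pxid', 'a', 'pxvqvk']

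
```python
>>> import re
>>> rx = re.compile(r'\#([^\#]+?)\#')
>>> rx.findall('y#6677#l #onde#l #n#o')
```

With a single group, `findall` returns only what that group captured — 3 items.

['6677', 'onde', 'n']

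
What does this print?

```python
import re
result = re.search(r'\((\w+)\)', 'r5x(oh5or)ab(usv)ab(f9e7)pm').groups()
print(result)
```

('oh5or',)

The match spans [3:10] → '(oh5or)'.
Captured: group 1 = 'oh5or'.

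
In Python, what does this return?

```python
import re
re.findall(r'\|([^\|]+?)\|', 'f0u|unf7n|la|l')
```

With a single group, `findall` returns only what that group captured — 1 item.

['unf7n']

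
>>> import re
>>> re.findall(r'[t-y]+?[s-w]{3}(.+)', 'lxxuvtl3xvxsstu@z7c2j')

Pattern: one or more of a character in [t-y] (lazy), then exactly 3 of a character in [s-w]; then one or more of any character (captured).
Scanning left to right: at [1:21] match 'xxuvtl3xvxsstu@z7c2j', group 1 = 'l3xvxsstu@z7c2j'.
With a single group, `findall` returns only what that group captured — 1 item.

['l3xvxsstu@z7c2j']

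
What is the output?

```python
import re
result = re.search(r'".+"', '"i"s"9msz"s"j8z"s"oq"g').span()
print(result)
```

(0, 21)

`search` walks the string left to right and returns the first match it finds.
The match spans [0:21] → '"i"s"9msz"s"j8z"s"oq"'.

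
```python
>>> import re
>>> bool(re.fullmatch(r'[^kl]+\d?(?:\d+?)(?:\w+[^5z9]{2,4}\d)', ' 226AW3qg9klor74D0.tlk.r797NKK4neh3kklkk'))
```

False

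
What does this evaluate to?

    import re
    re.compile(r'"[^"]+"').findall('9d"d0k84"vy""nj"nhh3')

`findall` yields the raw match text (2 of them) because the pattern has no groups.

['"d0k84"', '"nj"']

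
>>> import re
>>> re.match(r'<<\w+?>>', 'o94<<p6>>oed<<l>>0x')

None

With `match`, the pattern is implicitly anchored at the beginning.
Here position 0 doesn't satisfy it, so the call returns None.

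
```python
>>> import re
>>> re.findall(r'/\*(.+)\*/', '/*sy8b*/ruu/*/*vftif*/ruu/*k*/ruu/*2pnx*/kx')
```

Walking the string: at [0:41] match '/*sy8b*/ruu/*/*vftif*/ruu/*k*/ruu/*2pnx*/', group 1 = 'sy8b*/ruu/*/*vftif*/ruu/*k*/ruu/*2pnx'.
One capturing group, so `findall` returns just the captured substring from the one match — 1 in all.

['sy8b*/ruu/*/*vftif*/ruu/*k*/ruu/*2pnx']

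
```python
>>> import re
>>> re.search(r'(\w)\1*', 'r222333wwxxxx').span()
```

A backreference is literal: `\1` must see the identical characters the first group matched.
Unlike `match`, `search` isn't anchored — it looks for the pattern anywhere in the string.
The match spans [0:1] → 'r'.
Captured: group 1 = 'r'.

(0, 1)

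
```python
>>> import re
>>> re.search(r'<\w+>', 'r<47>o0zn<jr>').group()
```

`re.search` scans for the first position where the pattern succeeds.
The match spans [1:5] → '<47>'.

'<47>'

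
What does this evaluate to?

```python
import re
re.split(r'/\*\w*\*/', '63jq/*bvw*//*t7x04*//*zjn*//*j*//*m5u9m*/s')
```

Splitting on the pattern gives 6 pieces.

['63jq', '', '', '', '', 's']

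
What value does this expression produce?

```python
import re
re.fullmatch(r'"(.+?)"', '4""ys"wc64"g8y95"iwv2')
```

For `fullmatch`, every character of the input must be accounted for by the pattern.
Here there's no way to consume every character, so the call returns None.

None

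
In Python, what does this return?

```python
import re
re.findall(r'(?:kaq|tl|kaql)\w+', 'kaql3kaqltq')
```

['kaql3kaqltq']

Walking the string: at [0:11] → 'kaql3kaqltq'.
`findall` yields the raw match text (1 of them) because the pattern has no groups.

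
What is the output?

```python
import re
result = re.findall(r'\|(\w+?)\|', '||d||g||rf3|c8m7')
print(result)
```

['d', 'g', 'rf3']

`findall` collects group 1 from each match (3 total).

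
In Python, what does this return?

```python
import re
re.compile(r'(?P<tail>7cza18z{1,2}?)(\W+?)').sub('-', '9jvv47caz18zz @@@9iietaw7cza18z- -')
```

The pattern matches the literal '7cz', then the literal 'a18', then 1 to 2 of the literal 'z' (lazy) (captured as 'tail'); then one or more of a non-word character (lazy) (captured).
The `?` after the quantifier makes it lazy — it takes as little as possible before letting the rest of the pattern try.
Matches: at [24:32] → '7cza18z-'.
`sub` substitutes '-' at each match site.

'9jvv47caz18zz @@@9iietaw- -'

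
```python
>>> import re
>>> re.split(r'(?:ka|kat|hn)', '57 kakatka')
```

`|` is ordered: at each position the engine commits to the first alternative that works.
Matches to split on: at [3:5] → 'ka'; at [5:7] → 'ka'; at [8:10] → 'ka'.
Splitting on the pattern gives 4 pieces.

['57 ', '', 't', '']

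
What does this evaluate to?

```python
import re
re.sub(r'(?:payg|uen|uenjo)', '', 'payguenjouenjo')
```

'jojo'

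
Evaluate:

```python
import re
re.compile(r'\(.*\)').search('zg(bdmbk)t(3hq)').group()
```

'(bdmbk)t(3hq)'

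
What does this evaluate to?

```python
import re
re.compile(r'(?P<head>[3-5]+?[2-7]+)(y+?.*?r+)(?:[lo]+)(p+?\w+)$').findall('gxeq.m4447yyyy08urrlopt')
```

The pattern matches one or more of a character in [3-5] (lazy), then one or more of a character in [2-7] (captured as 'head'); then one or more of a literal 'y' (lazy), then zero or more of any character (lazy), then one or more of the literal 'r' (captured); then one or more of one of [lo] (non-capturing group); then one or more of the literal 'p' (lazy), then one or more of a word character (captured); then anchored at the end.
Matches: at [6:23] match '4447yyyy08urrlopt', groups = ('4447', 'yyyy08urr', 'pt').
With 3 capturing groups, `findall` returns a 3-tuple per match.

[('4447', 'yyyy08urr', 'pt')]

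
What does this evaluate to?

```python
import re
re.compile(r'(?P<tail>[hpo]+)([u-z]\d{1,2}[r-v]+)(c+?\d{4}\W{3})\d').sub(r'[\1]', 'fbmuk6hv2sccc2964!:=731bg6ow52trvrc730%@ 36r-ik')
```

'fbmuk6[h]31bg6ow52trvrc730%@ 36r-ik'

This matches one or more of one of [hpo] (captured as 'tail'); then a character in [u-z], then 1 to 2 of a digit, then one or more of a character in [r-v] (captured); then one or more of the literal 'c' (lazy), then exactly 4 of a digit, then exactly 3 of a non-word character (captured); then a digit.
Matches: at [6:21] → 'hv2sccc2964!:=7'.
`\1` in the replacement pulls in group 1's text for each match.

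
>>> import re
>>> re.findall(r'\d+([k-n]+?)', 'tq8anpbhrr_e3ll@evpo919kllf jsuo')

['l', 'k']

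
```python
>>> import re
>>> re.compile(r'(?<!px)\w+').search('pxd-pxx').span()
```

(0, 3)

`(?!…)`/`(?<!…)` only lets a position through if the neighbouring text does NOT match; no characters are consumed.
The match spans [0:3] → 'pxd'.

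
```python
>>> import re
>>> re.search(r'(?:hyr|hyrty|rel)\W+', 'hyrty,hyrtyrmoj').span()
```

The match spans [0:6] → 'hyrty,'.

(0, 6)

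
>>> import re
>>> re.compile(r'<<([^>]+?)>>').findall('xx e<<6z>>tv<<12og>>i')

['6z', '12og']

Matches: at [4:10] match '<<6z>>', group 1 = '6z'; at [12:20] match '<<12og>>', group 1 = '12og'.
One capturing group, so `findall` returns just the captured substring from each match — 2 in all.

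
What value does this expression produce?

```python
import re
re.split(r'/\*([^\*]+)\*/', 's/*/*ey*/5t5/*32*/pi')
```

['s/*', 'ey', '5t5', '32', 'pi']

The group in the pattern means `split` returns the separators' captures alongside the pieces.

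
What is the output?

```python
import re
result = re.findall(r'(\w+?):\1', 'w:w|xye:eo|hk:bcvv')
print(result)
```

['w', 'e']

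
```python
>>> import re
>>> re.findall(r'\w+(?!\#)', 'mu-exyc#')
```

`(?!…)`/`(?<!…)` only lets a position through if the neighbouring text does NOT match; no characters are consumed.
No capturing groups, so `findall` returns the 2 full match strings.

['mu', 'exy']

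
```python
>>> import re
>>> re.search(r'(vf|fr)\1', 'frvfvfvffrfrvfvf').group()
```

'vfvf'

`\1` has to match the exact text group 1 already captured.
The match spans [2:6] → 'vfvf'.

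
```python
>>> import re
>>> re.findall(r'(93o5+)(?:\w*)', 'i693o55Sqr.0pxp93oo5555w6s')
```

This matches the literal '93o', then one or more of the literal '5' (captured); then zero or more of a word character (non-capturing group).
Scanning left to right: at [2:10] match '93o55Sqr', group 1 = '93o55'.
Because there's exactly one group, `findall` drops the full match and keeps group 1 from the one hit.

['93o55']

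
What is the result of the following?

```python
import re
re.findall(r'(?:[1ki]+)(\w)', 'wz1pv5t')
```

['p']

`findall` collects group 1 from the one match (1 total).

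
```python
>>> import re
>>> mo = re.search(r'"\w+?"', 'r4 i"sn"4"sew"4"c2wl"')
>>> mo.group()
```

`search` walks the string left to right and returns the first match it finds.
The match spans [4:8] → '"sn"'.

'"sn"'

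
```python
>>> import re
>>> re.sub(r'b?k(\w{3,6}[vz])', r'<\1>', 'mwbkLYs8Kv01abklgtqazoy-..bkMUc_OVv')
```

'mw<LYs8Kv>01a<lgtqaz>oy-..<MUc_OVv>'

Each match is replaced using the text its own group 1 captured.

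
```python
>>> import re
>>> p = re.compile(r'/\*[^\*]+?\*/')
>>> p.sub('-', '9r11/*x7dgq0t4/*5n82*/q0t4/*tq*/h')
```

'9r11/*x7dgq0t4-q0t4-h'

Every occurrence is swapped for '-'.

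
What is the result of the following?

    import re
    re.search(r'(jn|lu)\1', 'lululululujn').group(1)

'lu'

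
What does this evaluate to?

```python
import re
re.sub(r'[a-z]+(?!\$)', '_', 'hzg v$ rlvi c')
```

Because the assertion is negative and zero-width, positions next to the forbidden text are skipped.
`sub` substitutes '_' at each match site.

'_ v$ _ _'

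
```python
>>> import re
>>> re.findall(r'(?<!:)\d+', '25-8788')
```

['25', '8788']

Because the assertion is negative and zero-width, positions next to the forbidden text are skipped.
Scanning left to right: at [0:2] → '25'; at [3:7] → '8788'.
With no groups in the pattern, `findall` gives back each whole match — 2 here.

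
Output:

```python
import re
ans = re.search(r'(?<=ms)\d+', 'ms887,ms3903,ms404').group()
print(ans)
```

887

Because the assertion is zero-width, the text it checks is not consumed and won't appear in the result.
The match spans [2:5] → '887'.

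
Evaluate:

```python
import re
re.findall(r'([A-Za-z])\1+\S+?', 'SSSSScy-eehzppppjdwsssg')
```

After group 1 captures some text, `\1` only succeeds where that same text appears again.
Matches: at [0:6] match 'SSSSSc', group 1 = 'S'; at [8:11] match 'eeh', group 1 = 'e'; at [12:17] match 'ppppj', group 1 = 'p'; at [19:23] match 'sssg', group 1 = 's'.
Because there's exactly one group, `findall` drops the full match and keeps group 1 from each hit.

['S', 'e', 'p', 's']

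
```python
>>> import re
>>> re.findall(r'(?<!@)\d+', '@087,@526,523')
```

['87', '26', '523']

The negative lookahead/lookbehind blocks any match where the forbidden context is present.
Matches: at [2:4] → '87'; at [7:9] → '26'; at [10:13] → '523'.
With no groups in the pattern, `findall` gives back each whole match — 3 here.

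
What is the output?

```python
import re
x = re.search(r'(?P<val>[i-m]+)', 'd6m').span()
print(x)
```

This matches one or more of a character in [i-m] (captured as 'val').
`search` walks the string left to right and returns the first match it finds.
The match spans [2:3] → 'm'.
Captured: group 1 = 'm'.

(2, 3)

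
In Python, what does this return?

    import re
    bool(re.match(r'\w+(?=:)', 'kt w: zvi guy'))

Because the assertion is zero-width, the text it checks is not consumed and won't appear in the result.
With `match`, the pattern is implicitly anchored at the beginning.
Here the pattern fails at index 0, so the call returns None, and `bool(None)` is False.

False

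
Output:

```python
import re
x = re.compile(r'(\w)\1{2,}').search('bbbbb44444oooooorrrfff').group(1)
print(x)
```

A backreference is literal: `\1` must see the identical characters the first group matched.
Unlike `match`, `search` isn't anchored — it looks for the pattern anywhere in the string.
The match spans [0:5] → 'bbbbb'.
Captured: group 1 = 'b'.

b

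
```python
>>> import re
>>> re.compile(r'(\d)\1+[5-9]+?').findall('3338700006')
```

['3', '0']

A backreference is literal: `\1` must see the identical characters the first group matched.
Matches: at [0:4] match '3338', group 1 = '3'; at [5:10] match '00006', group 1 = '0'.
With a single group, `findall` returns only what that group captured — 2 items.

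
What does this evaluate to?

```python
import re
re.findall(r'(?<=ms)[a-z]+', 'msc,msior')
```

The positive lookaround only admits positions where the adjacent text matches; those characters stay outside the span.
`findall` yields the raw match text (2 of them) because the pattern has no groups.

['c', 'ior']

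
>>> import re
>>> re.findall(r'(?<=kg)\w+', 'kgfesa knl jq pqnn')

['fesa']

The lookaround is zero-width — it requires the adjacent text to match without consuming it, so the asserted text isn't part of the match.
Since nothing is captured, `findall` lists the 1 matched substring directly.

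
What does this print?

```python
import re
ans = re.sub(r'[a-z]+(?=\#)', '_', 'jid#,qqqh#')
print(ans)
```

The lookaround is zero-width — it requires the adjacent text to match without consuming it, so the asserted text isn't part of the match.
Matches: at [0:3] → 'jid'; at [5:9] → 'qqqh'.
Every occurrence is swapped for '_'.

_#,_#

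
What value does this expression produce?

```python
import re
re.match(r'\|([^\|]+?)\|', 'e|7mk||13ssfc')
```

None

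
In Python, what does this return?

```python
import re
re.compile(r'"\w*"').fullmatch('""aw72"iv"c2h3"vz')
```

None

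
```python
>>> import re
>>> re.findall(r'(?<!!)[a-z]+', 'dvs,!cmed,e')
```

['dvs', 'med', 'e']

`(?!…)`/`(?<!…)` only lets a position through if the neighbouring text does NOT match; no characters are consumed.
With no groups in the pattern, `findall` gives back each whole match — 3 here.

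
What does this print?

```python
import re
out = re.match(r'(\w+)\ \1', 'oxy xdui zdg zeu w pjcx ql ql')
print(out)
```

With `match`, the pattern is implicitly anchored at the beginning.
Here the string doesn't start with a match, so the call returns None.

None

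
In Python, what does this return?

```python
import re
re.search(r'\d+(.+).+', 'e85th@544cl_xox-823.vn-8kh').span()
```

Pattern: one or more of a digit; then one or more of any character (captured); then one or more of any character.
`search` walks the string left to right and returns the first match it finds.
The match spans [1:26] → '85th@544cl_xox-823.vn-8kh'.
Captured: group 1 = 'th@544cl_xox-823.vn-8k'.

(1, 26)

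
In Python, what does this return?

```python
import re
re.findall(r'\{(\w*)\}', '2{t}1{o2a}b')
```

['t', 'o2a']

Scanning left to right: at [1:4] match '{t}', group 1 = 't'; at [5:10] match '{o2a}', group 1 = 'o2a'.
One capturing group, so `findall` returns just the captured substring from each match — 2 in all.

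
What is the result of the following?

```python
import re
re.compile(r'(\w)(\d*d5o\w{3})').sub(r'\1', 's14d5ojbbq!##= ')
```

'sq!##= '

Pattern: a word character (captured); then zero or more of a digit, then the literal 'd5o', then exactly 3 of a word character (captured).
Matches: at [0:9] → 's14d5ojbb'.
The replacement refers to a captured group, so each match is rewritten using its own captured text.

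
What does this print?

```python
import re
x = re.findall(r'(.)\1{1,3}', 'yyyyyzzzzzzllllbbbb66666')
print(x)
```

A backreference is literal: `\1` must see the identical characters the first group matched.
Walking the string: at [0:4] match 'yyyy', group 1 = 'y'; at [5:9] match 'zzzz', group 1 = 'z'; at [9:11] match 'zz', group 1 = 'z'; at [11:15] match 'llll', group 1 = 'l'; at [15:19] match 'bbbb', group 1 = 'b'; ….
One capturing group, so `findall` returns just the captured substring from each match — 6 in all.

['y', 'z', 'z', 'l', 'b', '6']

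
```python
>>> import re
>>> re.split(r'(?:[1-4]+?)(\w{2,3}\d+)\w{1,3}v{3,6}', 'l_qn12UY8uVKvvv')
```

['l_qn', '2UY8', '']

Pattern: one or more of a character in [1-4] (lazy) (non-capturing group); then 2 to 3 of a word character, then one or more of a digit (captured); then 1 to 3 of a word character, then 3 to 6 of a literal 'v'.
The `?` after the quantifier makes it lazy — it takes as little as possible before letting the rest of the pattern try.
Matches to split on: at [4:15] → '12UY8uVKvvv'.
With a capturing group present, the delimiter's captured portion is kept in the result list.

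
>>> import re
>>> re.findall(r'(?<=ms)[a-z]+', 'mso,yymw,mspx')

Lookahead/lookbehind check context without consuming it, so the matched span excludes the asserted characters.
Walking the string: at [2:3] → 'o'; at [11:13] → 'px'.
Since nothing is captured, `findall` lists the 2 matched substrings directly.

['o', 'px']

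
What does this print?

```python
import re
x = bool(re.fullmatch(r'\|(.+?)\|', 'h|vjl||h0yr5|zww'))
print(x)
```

False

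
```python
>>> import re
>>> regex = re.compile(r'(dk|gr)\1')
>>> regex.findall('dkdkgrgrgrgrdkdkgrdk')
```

['dk', 'gr', 'gr', 'dk']

A backreference is literal: `\1` must see the identical characters the first group matched.
Walking the string: at [0:4] match 'dkdk', group 1 = 'dk'; at [4:8] match 'grgr', group 1 = 'gr'; at [8:12] match 'grgr', group 1 = 'gr'; at [12:16] match 'dkdk', group 1 = 'dk'.
Because there's exactly one group, `findall` drops the full match and keeps group 1 from each hit.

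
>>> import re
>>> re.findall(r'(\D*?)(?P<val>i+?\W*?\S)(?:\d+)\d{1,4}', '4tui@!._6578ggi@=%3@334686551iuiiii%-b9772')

Pattern: zero or more of a non-digit (lazy) (captured); then one or more of a literal 'i' (lazy), then zero or more of a non-word character (lazy), then a non-whitespace character (captured as 'val'); then one or more of a digit (non-capturing group); then 1 to 4 of a digit.
Scanning left to right: at [1:12] match 'tui@!._6578', groups = ('tu', 'i@!._'); at [29:42] match 'iuiiii%-b9772', groups = ('iu', 'iiii%-b').
2 groups means each result is a tuple of 2 captured strings — 2 here.

[('tu', 'i@!._'), ('iu', 'iiii%-b')]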